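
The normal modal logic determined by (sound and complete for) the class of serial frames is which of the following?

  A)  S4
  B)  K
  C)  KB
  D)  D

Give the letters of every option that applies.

D

(A) S4 is determined by the class of reflexive and transitive frames.
(B) K is determined by the class of arbitrary frames.
(C) KB is determined by the class of symmetric frames.
(D) D is determined by exactly this class.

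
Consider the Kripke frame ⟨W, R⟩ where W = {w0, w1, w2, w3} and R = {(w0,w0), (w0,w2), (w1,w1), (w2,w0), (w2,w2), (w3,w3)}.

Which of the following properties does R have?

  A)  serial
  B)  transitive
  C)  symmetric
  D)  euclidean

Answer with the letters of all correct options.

A, B, C, D

(A) serial: every world has an R-successor.
(B) transitive: R is closed under composition.
(C) symmetric: every R-edge is matched by its reverse.
(D) euclidean: any two R-successors of the same world are R-related.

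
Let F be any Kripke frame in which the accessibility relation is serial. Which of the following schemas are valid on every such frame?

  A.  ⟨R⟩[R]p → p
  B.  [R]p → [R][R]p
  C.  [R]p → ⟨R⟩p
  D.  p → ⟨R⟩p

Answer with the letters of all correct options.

C

(A) ⟨R⟩[R]p → p (the dual of axiom B) characterises the symmetric frames. Such an R need not be symmetric — not valid.
(B) [R]p → [R][R]p (axiom 4) characterises the transitive frames. Such an R need not be transitive — not valid.
(C) [R]p → ⟨R⟩p is axiom D; it is valid on a frame exactly when R is serial. Every such R is serial, so valid.
(D) p → ⟨R⟩p is the dual of axiom T; it is valid on a frame exactly when R is reflexive. Such an R need not be reflexive, so not valid.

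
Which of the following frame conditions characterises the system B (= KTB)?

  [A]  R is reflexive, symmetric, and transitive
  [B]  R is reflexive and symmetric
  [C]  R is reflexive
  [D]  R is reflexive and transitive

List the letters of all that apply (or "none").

B

(A) this class determines S5, not B (= KTB).
(B) B (= KTB) is sound and complete for exactly this class.
(C) this class determines T (= KT), not B (= KTB).
(D) this class determines S4, not B (= KTB).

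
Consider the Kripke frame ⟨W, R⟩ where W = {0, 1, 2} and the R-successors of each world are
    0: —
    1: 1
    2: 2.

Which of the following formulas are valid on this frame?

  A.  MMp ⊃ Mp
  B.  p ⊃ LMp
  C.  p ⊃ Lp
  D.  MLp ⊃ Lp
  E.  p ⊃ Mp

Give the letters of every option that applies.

A, B, C, D

R is not reflexive: not 0 R 0.
R is symmetric: every R-edge is matched by its reverse.
R is transitive: R is closed under composition.
R is euclidean: any two R-successors of the same world are R-related.
R is a subset of the identity: every R-edge is a self-loop.
(A) MMp ⊃ Mp is the dual of axiom 4, which corresponds to transitivity. R is transitive — valid.
(B) p ⊃ LMp is axiom B; it is valid on a frame exactly when R is symmetric. R is symmetric, so valid.
(C) p ⊃ Lp is equivalent to ◇p→p; it holds exactly when R ⊆ identity. Here R ⊆ identity — valid.
(D) the dual of axiom 5: valid iff R is euclidean. R is euclidean — valid.
(E) p ⊃ Mp is the dual of axiom T; it is valid on a frame exactly when R is reflexive. R is not reflexive, so not valid.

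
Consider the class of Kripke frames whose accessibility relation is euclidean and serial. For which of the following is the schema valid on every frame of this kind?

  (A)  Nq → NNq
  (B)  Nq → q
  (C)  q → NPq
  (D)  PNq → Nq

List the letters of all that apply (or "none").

D

(A) Nq → NNq (axiom 4) characterises the transitive frames. Such an R need not be transitive — not valid.
(B) Nq → q (axiom T) characterises the reflexive frames. Such an R need not be reflexive — not valid.
(C) axiom B: valid iff R is symmetric. Such an R need not be symmetric — not valid.
(D) PNq → Nq (the dual of axiom 5) characterises the euclidean frames. Every such R is euclidean — valid.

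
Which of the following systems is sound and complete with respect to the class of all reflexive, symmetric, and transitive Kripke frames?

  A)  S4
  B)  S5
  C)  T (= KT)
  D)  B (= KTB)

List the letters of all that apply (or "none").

(A) S4 is determined by the class of reflexive and transitive frames.
(B) S5 is determined by exactly this class.
(C) T (= KT) is determined by the class of reflexive frames.
(D) B (= KTB) is determined by the class of reflexive and symmetric frames.

B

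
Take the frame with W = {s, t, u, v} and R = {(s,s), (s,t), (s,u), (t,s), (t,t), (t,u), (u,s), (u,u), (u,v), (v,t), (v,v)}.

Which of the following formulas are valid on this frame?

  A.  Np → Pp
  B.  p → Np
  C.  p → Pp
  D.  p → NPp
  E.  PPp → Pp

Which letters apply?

R is reflexive: each world relates to itself.
R is not symmetric: t R u but not u R t.
R is not transitive: s R u and u R v but not s R v.
R is serial: every world has an R-successor.
R is not a subset of the identity: s R t with s ≠ t.
(A) Np → Pp is axiom D, which corresponds to seriality. R is serial — valid.
(B) p → Np is equivalent to ◇p→p; it holds exactly when R ⊆ identity. Here R ⊄ identity — not valid.
(C) p → Pp is the dual of axiom T; it is valid on a frame exactly when R is reflexive. R is reflexive, so valid.
(D) axiom B: valid iff R is symmetric. R is not symmetric — not valid.
(E) PPp → Pp (the dual of axiom 4) characterises the transitive frames. R is not transitive — not valid.

A, C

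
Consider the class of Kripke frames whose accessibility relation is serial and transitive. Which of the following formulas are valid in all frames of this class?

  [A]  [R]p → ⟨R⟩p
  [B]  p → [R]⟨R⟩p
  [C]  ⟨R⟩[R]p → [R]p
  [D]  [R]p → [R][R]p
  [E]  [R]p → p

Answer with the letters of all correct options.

A, D

(A) [R]p → ⟨R⟩p (axiom D) characterises the serial frames. Every such R is serial — valid.
(B) axiom B: valid iff R is symmetric. Such an R need not be symmetric — not valid.
(C) ⟨R⟩[R]p → [R]p (the dual of axiom 5) characterises the euclidean frames. Such an R need not be euclidean — not valid.
(D) [R]p → [R][R]p is axiom 4, which corresponds to transitivity. Every such R is transitive — valid.
(E) axiom T: valid iff R is reflexive. Such an R need not be reflexive — not valid.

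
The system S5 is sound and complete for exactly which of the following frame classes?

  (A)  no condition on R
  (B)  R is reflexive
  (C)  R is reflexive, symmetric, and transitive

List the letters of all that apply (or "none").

(A) this class determines K, not S5.
(B) this class determines T (= KT), not S5.
(C) S5 is sound and complete for exactly this class.

C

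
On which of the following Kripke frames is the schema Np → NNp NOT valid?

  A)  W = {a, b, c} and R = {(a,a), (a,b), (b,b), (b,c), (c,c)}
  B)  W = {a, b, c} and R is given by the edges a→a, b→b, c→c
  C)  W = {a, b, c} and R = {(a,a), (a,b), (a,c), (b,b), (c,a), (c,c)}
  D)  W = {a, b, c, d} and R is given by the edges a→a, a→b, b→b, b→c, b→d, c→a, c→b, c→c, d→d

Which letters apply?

The schema Np → NNp is axiom 4; it is valid on a frame iff R is transitive.
(A) R is not transitive (a R b and b R c but not a R c), so the schema fails here.
(B) R is transitive (R is closed under composition), so the schema is valid here.
(C) R is not transitive (c R a and a R b but not c R b), so the schema fails here.
(D) R is not transitive (a R b and b R c but not a R c), so the schema fails here.

A, C, D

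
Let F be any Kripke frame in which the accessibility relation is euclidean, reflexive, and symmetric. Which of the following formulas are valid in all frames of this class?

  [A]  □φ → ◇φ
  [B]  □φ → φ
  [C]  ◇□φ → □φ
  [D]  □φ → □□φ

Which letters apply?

A, B, C, D

A relation that is euclidean, reflexive, and symmetric is also serial and transitive.
(A) □φ → ◇φ is axiom D; it is valid on a frame exactly when R is serial. Every such R is serial, so valid.
(B) □φ → φ is axiom T, which corresponds to reflexivity. Every such R is reflexive — valid.
(C) ◇□φ → □φ is the dual of axiom 5; it is valid on a frame exactly when R is euclidean. Every such R is euclidean, so valid.
(D) □φ → □□φ (axiom 4) characterises the transitive frames. Every such R is transitive — valid.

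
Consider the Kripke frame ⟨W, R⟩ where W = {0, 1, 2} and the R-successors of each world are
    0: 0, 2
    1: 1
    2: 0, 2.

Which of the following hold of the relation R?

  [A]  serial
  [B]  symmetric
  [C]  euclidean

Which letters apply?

A, B, C

(A) serial: every world has an R-successor.
(B) symmetric: every R-edge is matched by its reverse.
(C) euclidean: any two R-successors of the same world are R-related.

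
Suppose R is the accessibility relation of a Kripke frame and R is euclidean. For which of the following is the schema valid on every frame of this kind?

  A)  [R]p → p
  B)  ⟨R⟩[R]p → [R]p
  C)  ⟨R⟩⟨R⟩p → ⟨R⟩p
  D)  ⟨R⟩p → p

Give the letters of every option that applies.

B

(A) [R]p → p is axiom T; it is valid on a frame exactly when R is reflexive. Such an R need not be reflexive, so not valid.
(B) the dual of axiom 5: valid iff R is euclidean. Every such R is euclidean — valid.
(C) ⟨R⟩⟨R⟩p → ⟨R⟩p (the dual of axiom 4) characterises the transitive frames. Such an R need not be transitive — not valid.
(D) ⟨R⟩p → p (the converse of T) corresponds to R being a subset of the identity. Such an R need not be a subset of the identity, so not valid.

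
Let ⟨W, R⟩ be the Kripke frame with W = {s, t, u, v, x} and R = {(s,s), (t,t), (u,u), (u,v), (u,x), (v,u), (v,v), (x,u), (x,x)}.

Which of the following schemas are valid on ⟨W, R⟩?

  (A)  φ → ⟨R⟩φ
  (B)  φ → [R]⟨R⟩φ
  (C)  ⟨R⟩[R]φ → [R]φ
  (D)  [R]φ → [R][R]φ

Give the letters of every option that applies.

R is reflexive: each world relates to itself.
R is symmetric: every R-edge is matched by its reverse.
R is not transitive: v R u and u R x but not v R x.
R is not euclidean: u R v and u R x but not v R x.
(A) φ → ⟨R⟩φ (the dual of axiom T) characterises the reflexive frames. R is reflexive — valid.
(B) φ → [R]⟨R⟩φ is axiom B, which corresponds to symmetry. R is symmetric — valid.
(C) ⟨R⟩[R]φ → [R]φ (the dual of axiom 5) characterises the euclidean frames. R is not euclidean — not valid.
(D) [R]φ → [R][R]φ (axiom 4) characterises the transitive frames. R is not transitive — not valid.

A, B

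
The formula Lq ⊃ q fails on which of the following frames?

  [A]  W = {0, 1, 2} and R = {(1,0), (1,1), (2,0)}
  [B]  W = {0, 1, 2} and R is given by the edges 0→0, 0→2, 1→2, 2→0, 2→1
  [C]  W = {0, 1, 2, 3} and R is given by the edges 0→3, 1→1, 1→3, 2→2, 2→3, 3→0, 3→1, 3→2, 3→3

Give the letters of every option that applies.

The schema Lq ⊃ q is axiom T; it is valid on a frame iff R is reflexive.
(A) R is not reflexive (not 0 R 0), so the schema fails here.
(B) R is not reflexive (not 1 R 1), so the schema fails here.
(C) R is not reflexive (not 0 R 0), so the schema fails here.

A, B, C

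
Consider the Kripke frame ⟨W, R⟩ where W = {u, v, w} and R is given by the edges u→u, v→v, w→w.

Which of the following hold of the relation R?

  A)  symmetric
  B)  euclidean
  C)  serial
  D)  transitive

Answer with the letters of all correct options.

(A) symmetric: every R-edge is matched by its reverse.
(B) euclidean: any two R-successors of the same world are R-related.
(C) serial: every world has an R-successor.
(D) transitive: R is closed under composition.

A, B, C, D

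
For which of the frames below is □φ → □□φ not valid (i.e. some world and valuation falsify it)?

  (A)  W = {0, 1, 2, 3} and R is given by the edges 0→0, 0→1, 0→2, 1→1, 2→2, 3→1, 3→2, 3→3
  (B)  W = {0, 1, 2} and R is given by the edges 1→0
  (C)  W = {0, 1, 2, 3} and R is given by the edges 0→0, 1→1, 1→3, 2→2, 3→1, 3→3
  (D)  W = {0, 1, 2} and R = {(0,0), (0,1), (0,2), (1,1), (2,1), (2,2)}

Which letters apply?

none

The schema □φ → □□φ is axiom 4; it is valid on a frame iff R is transitive.
(A) R is transitive (R is closed under composition), so the schema is valid here.
(B) R is transitive (R is closed under composition), so the schema is valid here.
(C) R is transitive (R is closed under composition), so the schema is valid here.
(D) R is transitive (R is closed under composition), so the schema is valid here.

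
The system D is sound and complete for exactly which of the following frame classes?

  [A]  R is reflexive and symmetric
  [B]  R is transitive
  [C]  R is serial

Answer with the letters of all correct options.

(A) this class determines B (= KTB), not D.
(B) this class determines K4, not D.
(C) D is sound and complete for exactly this class.

C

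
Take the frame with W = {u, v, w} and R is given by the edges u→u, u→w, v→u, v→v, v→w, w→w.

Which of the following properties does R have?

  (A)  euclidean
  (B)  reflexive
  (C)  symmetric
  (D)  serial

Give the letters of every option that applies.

(A) not euclidean: u R w and u R u but not w R u.
(B) reflexive: each world relates to itself.
(C) not symmetric: u R w but not w R u.
(D) serial: every world has an R-successor.

B, D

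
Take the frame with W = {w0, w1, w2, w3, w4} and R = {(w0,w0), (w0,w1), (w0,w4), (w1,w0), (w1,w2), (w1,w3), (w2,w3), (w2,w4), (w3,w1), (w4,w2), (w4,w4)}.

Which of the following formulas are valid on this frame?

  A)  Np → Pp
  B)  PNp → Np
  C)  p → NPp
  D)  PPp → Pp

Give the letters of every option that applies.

A

R is not symmetric: w0 R w4 but not w4 R w0.
R is not transitive: w0 R w1 and w1 R w2 but not w0 R w2.
R is not euclidean: w0 R w1 and w0 R w4 but not w1 R w4.
R is serial: every world has an R-successor.
(A) Np → Pp is axiom D, which corresponds to seriality. R is serial — valid.
(B) PNp → Np (the dual of axiom 5) characterises the euclidean frames. R is not euclidean — not valid.
(C) p → NPp (axiom B) characterises the symmetric frames. R is not symmetric — not valid.
(D) PPp → Pp (the dual of axiom 4) characterises the transitive frames. R is not transitive — not valid.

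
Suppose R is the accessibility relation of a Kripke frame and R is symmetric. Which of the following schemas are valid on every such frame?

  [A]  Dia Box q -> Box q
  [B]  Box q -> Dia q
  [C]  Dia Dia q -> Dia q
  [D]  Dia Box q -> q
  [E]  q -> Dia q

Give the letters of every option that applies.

D

(A) Dia Box q -> Box q is the dual of axiom 5, which corresponds to the euclidean property. Such an R need not be euclidean — not valid.
(B) Box q -> Dia q (axiom D) characterises the serial frames. Such an R need not be serial — not valid.
(C) Dia Dia q -> Dia q is the dual of axiom 4; it is valid on a frame exactly when R is transitive. Such an R need not be transitive, so not valid.
(D) the dual of axiom B: valid iff R is symmetric. Every such R is symmetric — valid.
(E) q -> Dia q is the dual of axiom T; it is valid on a frame exactly when R is reflexive. Such an R need not be reflexive, so not valid.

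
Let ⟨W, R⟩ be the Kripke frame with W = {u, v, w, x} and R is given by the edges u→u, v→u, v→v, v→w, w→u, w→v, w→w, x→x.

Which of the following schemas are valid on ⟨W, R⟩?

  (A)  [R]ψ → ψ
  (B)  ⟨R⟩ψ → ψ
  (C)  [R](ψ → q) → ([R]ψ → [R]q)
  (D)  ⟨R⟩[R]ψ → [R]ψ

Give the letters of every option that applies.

A, C

R is reflexive: each world relates to itself.
R is not euclidean: v R u and v R v but not u R v.
R is not a subset of the identity: v R u with v ≠ u.
(A) axiom T: valid iff R is reflexive. R is reflexive — valid.
(B) ⟨R⟩ψ → ψ is valid only on frames where every R-edge is a self-loop. Here R ⊄ identity — not valid.
(C) [R](ψ → q) → ([R]ψ → [R]q) is axiom K, valid on every Kripke frame — valid.
(D) the dual of axiom 5: valid iff R is euclidean. R is not euclidean — not valid.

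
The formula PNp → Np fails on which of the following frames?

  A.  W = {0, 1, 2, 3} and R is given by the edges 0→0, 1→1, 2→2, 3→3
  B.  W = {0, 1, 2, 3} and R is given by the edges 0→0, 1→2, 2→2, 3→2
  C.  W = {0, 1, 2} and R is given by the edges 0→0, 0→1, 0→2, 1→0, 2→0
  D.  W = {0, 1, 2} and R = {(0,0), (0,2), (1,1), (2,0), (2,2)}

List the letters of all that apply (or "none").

The schema PNp → Np is the dual of axiom 5; it is valid on a frame iff R is euclidean.
(A) R is euclidean (any two R-successors of the same world are R-related), so the schema is valid here.
(B) R is euclidean (any two R-successors of the same world are R-related), so the schema is valid here.
(C) R is not euclidean (0 R 1 and 0 R 2 but not 1 R 2), so the schema fails here.
(D) R is euclidean (any two R-successors of the same world are R-related), so the schema is valid here.

C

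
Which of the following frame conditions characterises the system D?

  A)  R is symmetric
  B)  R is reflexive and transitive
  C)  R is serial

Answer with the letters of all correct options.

(A) this class determines KB, not D.
(B) this class determines S4, not D.
(C) D is sound and complete for exactly this class.

C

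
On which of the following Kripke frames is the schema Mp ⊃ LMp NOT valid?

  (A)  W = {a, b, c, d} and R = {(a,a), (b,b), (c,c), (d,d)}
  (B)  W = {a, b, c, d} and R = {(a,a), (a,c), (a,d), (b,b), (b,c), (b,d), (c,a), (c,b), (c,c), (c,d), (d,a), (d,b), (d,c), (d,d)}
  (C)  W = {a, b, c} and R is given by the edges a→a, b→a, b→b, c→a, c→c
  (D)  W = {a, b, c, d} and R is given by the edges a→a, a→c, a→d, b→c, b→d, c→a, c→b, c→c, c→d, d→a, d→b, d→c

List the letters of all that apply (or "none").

B, C, D

The schema Mp ⊃ LMp is axiom 5; it is valid on a frame iff R is euclidean.
(A) R is euclidean (any two R-successors of the same world are R-related), so the schema is valid here.
(B) R is not euclidean (c R a and c R b but not a R b), so the schema fails here.
(C) R is not euclidean (b R a and b R b but not a R b), so the schema fails here.
(D) R is not euclidean (c R a and c R b but not a R b), so the schema fails here.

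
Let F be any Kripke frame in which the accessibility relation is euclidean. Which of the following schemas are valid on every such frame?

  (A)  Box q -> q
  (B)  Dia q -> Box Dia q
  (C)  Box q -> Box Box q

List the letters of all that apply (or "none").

(A) Box q -> q (axiom T) characterises the reflexive frames. Such an R need not be reflexive — not valid.
(B) Dia q -> Box Dia q (axiom 5) characterises the euclidean frames. Every such R is euclidean — valid.
(C) Box q -> Box Box q is axiom 4; it is valid on a frame exactly when R is transitive. Such an R need not be transitive, so not valid.

B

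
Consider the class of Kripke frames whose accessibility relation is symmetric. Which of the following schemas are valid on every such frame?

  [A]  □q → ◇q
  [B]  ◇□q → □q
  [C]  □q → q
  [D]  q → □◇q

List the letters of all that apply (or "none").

D

(A) axiom D: valid iff R is serial. Such an R need not be serial — not valid.
(B) ◇□q → □q is the dual of axiom 5; it is valid on a frame exactly when R is euclidean. Such an R need not be euclidean, so not valid.
(C) □q → q (axiom T) characterises the reflexive frames. Such an R need not be reflexive — not valid.
(D) q → □◇q (axiom B) characterises the symmetric frames. Every such R is symmetric — valid.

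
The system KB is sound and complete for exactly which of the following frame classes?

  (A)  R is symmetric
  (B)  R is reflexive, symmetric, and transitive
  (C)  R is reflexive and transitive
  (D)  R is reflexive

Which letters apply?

(A) KB is sound and complete for exactly this class.
(B) this class determines S5, not KB.
(C) this class determines S4, not KB.
(D) this class determines T (= KT), not KB.

A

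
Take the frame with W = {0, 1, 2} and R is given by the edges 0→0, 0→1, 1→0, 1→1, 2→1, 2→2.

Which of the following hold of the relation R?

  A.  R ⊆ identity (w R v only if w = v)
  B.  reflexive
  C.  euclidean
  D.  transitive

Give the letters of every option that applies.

B

(A) not ⊆ identity: 0 R 1 with 0 ≠ 1.
(B) reflexive: each world relates to itself.
(C) not euclidean: 2 R 1 and 2 R 2 but not 1 R 2.
(D) not transitive: 2 R 1 and 1 R 0 but not 2 R 0.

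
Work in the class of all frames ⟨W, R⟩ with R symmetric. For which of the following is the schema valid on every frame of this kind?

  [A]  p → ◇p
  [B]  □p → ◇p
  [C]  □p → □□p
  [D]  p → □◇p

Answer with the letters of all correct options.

(A) the dual of axiom T: valid iff R is reflexive. Such an R need not be reflexive — not valid.
(B) □p → ◇p is axiom D, which corresponds to seriality. Such an R need not be serial — not valid.
(C) axiom 4: valid iff R is transitive. Such an R need not be transitive — not valid.
(D) p → □◇p is axiom B; it is valid on a frame exactly when R is symmetric. Every such R is symmetric, so valid.

D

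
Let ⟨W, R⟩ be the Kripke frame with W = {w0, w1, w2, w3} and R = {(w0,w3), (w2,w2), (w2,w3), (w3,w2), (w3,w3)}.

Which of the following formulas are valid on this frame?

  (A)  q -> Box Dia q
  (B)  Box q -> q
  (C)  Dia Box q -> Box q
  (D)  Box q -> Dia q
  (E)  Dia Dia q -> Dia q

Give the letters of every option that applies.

R is not reflexive: not w0 R w0.
R is not symmetric: w0 R w3 but not w3 R w0.
R is not transitive: w0 R w3 and w3 R w2 but not w0 R w2.
R is euclidean: any two R-successors of the same world are R-related.
R is not serial: w1 has no R-successor.
(A) axiom B: valid iff R is symmetric. R is not symmetric — not valid.
(B) Box q -> q (axiom T) characterises the reflexive frames. R is not reflexive — not valid.
(C) Dia Box q -> Box q (the dual of axiom 5) characterises the euclidean frames. R is euclidean — valid.
(D) Box q -> Dia q is axiom D, which corresponds to seriality. R is not serial — not valid.
(E) Dia Dia q -> Dia q is the dual of axiom 4, which corresponds to transitivity. R is not transitive — not valid.

C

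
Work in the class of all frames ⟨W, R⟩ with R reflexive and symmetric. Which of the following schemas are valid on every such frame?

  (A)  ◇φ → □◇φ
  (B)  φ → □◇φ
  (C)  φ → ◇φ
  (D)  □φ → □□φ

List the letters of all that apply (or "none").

B, C

Reflexive relations are serial.
(A) axiom 5: valid iff R is euclidean. Such an R need not be euclidean — not valid.
(B) φ → □◇φ (axiom B) characterises the symmetric frames. Every such R is symmetric — valid.
(C) the dual of axiom T: valid iff R is reflexive. Every such R is reflexive — valid.
(D) axiom 4: valid iff R is transitive. Such an R need not be transitive — not valid.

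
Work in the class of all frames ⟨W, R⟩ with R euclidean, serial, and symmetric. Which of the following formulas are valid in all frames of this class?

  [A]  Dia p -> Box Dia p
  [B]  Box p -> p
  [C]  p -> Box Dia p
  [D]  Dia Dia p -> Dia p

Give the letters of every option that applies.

A, B, C, D

Serial, symmetric and euclidean together give transitive (from symmetry + euclidean) and then reflexive; the relation is an equivalence.
(A) Dia p -> Box Dia p is axiom 5; it is valid on a frame exactly when R is euclidean. Every such R is euclidean, so valid.
(B) axiom T: valid iff R is reflexive. Every such R is reflexive — valid.
(C) p -> Box Dia p is axiom B, which corresponds to symmetry. Every such R is symmetric — valid.
(D) Dia Dia p -> Dia p (the dual of axiom 4) characterises the transitive frames. Every such R is transitive — valid.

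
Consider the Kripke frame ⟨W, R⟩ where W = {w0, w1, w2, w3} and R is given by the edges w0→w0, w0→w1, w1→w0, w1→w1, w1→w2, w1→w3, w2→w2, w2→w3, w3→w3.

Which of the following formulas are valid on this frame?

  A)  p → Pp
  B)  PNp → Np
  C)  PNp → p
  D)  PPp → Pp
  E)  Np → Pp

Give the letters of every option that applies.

A, E

R is reflexive: each world relates to itself.
R is not symmetric: w1 R w2 but not w2 R w1.
R is not transitive: w0 R w1 and w1 R w2 but not w0 R w2.
R is not euclidean: w1 R w0 and w1 R w2 but not w0 R w2.
R is serial: every world has an R-successor.
(A) p → Pp is the dual of axiom T; it is valid on a frame exactly when R is reflexive. R is reflexive, so valid.
(B) PNp → Np is the dual of axiom 5, which corresponds to the euclidean property. R is not euclidean — not valid.
(C) PNp → p is the dual of axiom B, which corresponds to symmetry. R is not symmetric — not valid.
(D) PPp → Pp is the dual of axiom 4; it is valid on a frame exactly when R is transitive. R is not transitive, so not valid.
(E) axiom D: valid iff R is serial. R is serial — valid.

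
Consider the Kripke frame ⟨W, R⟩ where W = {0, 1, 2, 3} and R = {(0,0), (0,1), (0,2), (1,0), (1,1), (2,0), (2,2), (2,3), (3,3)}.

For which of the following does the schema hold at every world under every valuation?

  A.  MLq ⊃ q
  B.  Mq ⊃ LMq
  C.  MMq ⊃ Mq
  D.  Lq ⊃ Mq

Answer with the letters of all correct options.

R is not symmetric: 2 R 3 but not 3 R 2.
R is not transitive: 0 R 2 and 2 R 3 but not 0 R 3.
R is not euclidean: 0 R 1 and 0 R 2 but not 1 R 2.
R is serial: every world has an R-successor.
(A) MLq ⊃ q is the dual of axiom B; it is valid on a frame exactly when R is symmetric. R is not symmetric, so not valid.
(B) Mq ⊃ LMq is axiom 5; it is valid on a frame exactly when R is euclidean. R is not euclidean, so not valid.
(C) MMq ⊃ Mq is the dual of axiom 4, which corresponds to transitivity. R is not transitive — not valid.
(D) Lq ⊃ Mq is axiom D; it is valid on a frame exactly when R is serial. R is serial, so valid.

D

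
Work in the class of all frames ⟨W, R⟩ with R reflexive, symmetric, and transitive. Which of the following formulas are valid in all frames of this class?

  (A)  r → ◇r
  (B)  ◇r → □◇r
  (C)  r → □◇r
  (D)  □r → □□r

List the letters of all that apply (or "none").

A relation that is reflexive, symmetric, and transitive is also euclidean and serial.
(A) the dual of axiom T: valid iff R is reflexive. Every such R is reflexive — valid.
(B) axiom 5: valid iff R is euclidean. Every such R is euclidean — valid.
(C) axiom B: valid iff R is symmetric. Every such R is symmetric — valid.
(D) □r → □□r is axiom 4, which corresponds to transitivity. Every such R is transitive — valid.

A, B, C, D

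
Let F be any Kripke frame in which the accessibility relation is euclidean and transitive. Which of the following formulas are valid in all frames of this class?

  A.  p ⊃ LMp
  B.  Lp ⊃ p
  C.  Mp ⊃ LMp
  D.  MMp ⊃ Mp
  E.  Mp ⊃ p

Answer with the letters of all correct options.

(A) p ⊃ LMp (axiom B) characterises the symmetric frames. Such an R need not be symmetric — not valid.
(B) Lp ⊃ p is axiom T, which corresponds to reflexivity. Such an R need not be reflexive — not valid.
(C) Mp ⊃ LMp (axiom 5) characterises the euclidean frames. Every such R is euclidean — valid.
(D) MMp ⊃ Mp (the dual of axiom 4) characterises the transitive frames. Every such R is transitive — valid.
(E) Mp ⊃ p (the converse of T) corresponds to R being a subset of the identity. Such an R need not be a subset of the identity, so not valid.

C, D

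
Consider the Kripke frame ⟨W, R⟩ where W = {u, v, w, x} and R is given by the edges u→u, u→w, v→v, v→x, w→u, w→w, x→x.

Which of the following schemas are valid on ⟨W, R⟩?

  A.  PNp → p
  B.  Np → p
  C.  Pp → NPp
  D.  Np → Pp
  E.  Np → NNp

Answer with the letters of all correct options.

R is reflexive: each world relates to itself.
R is not symmetric: v R x but not x R v.
R is transitive: R is closed under composition.
R is not euclidean: v R x and v R v but not x R v.
R is serial: every world has an R-successor.
(A) PNp → p is the dual of axiom B; it is valid on a frame exactly when R is symmetric. R is not symmetric, so not valid.
(B) axiom T: valid iff R is reflexive. R is reflexive — valid.
(C) axiom 5: valid iff R is euclidean. R is not euclidean — not valid.
(D) axiom D: valid iff R is serial. R is serial — valid.
(E) Np → NNp is axiom 4, which corresponds to transitivity. R is transitive — valid.

B, D, E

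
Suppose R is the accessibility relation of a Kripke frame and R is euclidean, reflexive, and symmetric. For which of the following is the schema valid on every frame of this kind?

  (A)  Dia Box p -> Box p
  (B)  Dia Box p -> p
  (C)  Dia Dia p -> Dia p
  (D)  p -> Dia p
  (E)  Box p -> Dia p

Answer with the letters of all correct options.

A relation that is euclidean, reflexive, and symmetric is also serial and transitive.
(A) the dual of axiom 5: valid iff R is euclidean. Every such R is euclidean — valid.
(B) Dia Box p -> p is the dual of axiom B, which corresponds to symmetry. Every such R is symmetric — valid.
(C) Dia Dia p -> Dia p (the dual of axiom 4) characterises the transitive frames. Every such R is transitive — valid.
(D) p -> Dia p (the dual of axiom T) characterises the reflexive frames. Every such R is reflexive — valid.
(E) Box p -> Dia p is axiom D; it is valid on a frame exactly when R is serial. Every such R is serial, so valid.

A, B, C, D, E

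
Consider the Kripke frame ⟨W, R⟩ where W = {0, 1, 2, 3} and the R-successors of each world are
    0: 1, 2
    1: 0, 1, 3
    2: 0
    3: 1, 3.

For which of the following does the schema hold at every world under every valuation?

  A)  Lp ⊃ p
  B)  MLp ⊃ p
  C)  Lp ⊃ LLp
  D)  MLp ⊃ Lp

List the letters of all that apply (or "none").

R is not reflexive: not 0 R 0.
R is symmetric: every R-edge is matched by its reverse.
R is not transitive: 0 R 1 and 1 R 0 but not 0 R 0.
R is not euclidean: 0 R 1 and 0 R 2 but not 1 R 2.
(A) Lp ⊃ p (axiom T) characterises the reflexive frames. R is not reflexive — not valid.
(B) the dual of axiom B: valid iff R is symmetric. R is symmetric — valid.
(C) axiom 4: valid iff R is transitive. R is not transitive — not valid.
(D) MLp ⊃ Lp is the dual of axiom 5, which corresponds to the euclidean property. R is not euclidean — not valid.

B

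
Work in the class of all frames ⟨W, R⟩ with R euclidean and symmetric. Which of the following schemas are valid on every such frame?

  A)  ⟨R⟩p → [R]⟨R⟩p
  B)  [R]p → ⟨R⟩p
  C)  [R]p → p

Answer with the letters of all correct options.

A symmetric euclidean relation is transitive (uRv and vRw give vRu by symmetry, then uRw by the euclidean condition, applied at v).
(A) axiom 5: valid iff R is euclidean. Every such R is euclidean — valid.
(B) [R]p → ⟨R⟩p (axiom D) characterises the serial frames. Such an R need not be serial — not valid.
(C) [R]p → p (axiom T) characterises the reflexive frames. Such an R need not be reflexive — not valid.

A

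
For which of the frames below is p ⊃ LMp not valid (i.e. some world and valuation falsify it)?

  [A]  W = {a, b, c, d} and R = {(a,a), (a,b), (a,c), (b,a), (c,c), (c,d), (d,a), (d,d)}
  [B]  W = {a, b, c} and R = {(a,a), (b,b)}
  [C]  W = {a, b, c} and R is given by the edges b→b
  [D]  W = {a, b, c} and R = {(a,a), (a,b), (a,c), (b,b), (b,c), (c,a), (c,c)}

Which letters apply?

A, D

The schema p ⊃ LMp is axiom B; it is valid on a frame iff R is symmetric.
(A) R is not symmetric (a R c but not c R a), so the schema fails here.
(B) R is symmetric (every R-edge is matched by its reverse), so the schema is valid here.
(C) R is symmetric (every R-edge is matched by its reverse), so the schema is valid here.
(D) R is not symmetric (a R b but not b R a), so the schema fails here.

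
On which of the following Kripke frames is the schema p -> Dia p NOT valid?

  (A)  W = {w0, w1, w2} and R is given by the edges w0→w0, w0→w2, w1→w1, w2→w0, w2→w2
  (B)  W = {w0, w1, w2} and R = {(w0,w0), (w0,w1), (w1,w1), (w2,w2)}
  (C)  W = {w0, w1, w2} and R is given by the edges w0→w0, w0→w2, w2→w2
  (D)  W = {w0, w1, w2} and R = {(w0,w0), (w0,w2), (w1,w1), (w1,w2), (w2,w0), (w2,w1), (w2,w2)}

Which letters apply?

The schema p -> Dia p is the dual of axiom T; it is valid on a frame iff R is reflexive.
(A) R is reflexive (each world relates to itself), so the schema is valid here.
(B) R is reflexive (each world relates to itself), so the schema is valid here.
(C) R is not reflexive (not w1 R w1), so the schema fails here.
(D) R is reflexive (each world relates to itself), so the schema is valid here.

C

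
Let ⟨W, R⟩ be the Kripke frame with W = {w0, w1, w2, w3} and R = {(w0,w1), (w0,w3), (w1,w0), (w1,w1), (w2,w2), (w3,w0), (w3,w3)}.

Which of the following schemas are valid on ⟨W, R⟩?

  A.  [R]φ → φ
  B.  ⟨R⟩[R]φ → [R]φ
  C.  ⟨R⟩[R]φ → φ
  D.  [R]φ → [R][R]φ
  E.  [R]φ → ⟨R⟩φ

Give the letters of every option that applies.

R is not reflexive: not w0 R w0.
R is symmetric: every R-edge is matched by its reverse.
R is not transitive: w0 R w1 and w1 R w0 but not w0 R w0.
R is not euclidean: w0 R w1 and w0 R w3 but not w1 R w3.
R is serial: every world has an R-successor.
(A) [R]φ → φ is axiom T; it is valid on a frame exactly when R is reflexive. R is not reflexive, so not valid.
(B) ⟨R⟩[R]φ → [R]φ (the dual of axiom 5) characterises the euclidean frames. R is not euclidean — not valid.
(C) ⟨R⟩[R]φ → φ (the dual of axiom B) characterises the symmetric frames. R is symmetric — valid.
(D) [R]φ → [R][R]φ is axiom 4; it is valid on a frame exactly when R is transitive. R is not transitive, so not valid.
(E) axiom D: valid iff R is serial. R is serial — valid.

C, E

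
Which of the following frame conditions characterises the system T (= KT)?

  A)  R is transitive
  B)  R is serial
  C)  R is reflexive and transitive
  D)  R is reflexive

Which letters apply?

D

(A) this class determines K4, not T (= KT).
(B) this class determines D, not T (= KT).
(C) this class determines S4, not T (= KT).
(D) T (= KT) is sound and complete for exactly this class.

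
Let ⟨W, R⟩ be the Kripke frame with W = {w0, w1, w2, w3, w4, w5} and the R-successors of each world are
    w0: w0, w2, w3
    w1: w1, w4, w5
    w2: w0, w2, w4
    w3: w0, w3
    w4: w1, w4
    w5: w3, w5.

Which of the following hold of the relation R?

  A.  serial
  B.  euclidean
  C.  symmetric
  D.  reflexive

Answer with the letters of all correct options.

(A) serial: every world has an R-successor.
(B) not euclidean: w0 R w2 and w0 R w3 but not w2 R w3.
(C) not symmetric: w1 R w5 but not w5 R w1.
(D) reflexive: each world relates to itself.

A, D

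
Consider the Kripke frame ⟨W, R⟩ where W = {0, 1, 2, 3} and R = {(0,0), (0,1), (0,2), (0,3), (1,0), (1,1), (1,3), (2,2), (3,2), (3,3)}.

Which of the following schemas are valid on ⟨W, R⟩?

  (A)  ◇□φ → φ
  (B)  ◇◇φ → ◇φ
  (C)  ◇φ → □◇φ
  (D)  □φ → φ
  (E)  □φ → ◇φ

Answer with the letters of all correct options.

R is reflexive: each world relates to itself.
R is not symmetric: 0 R 2 but not 2 R 0.
R is not transitive: 1 R 0 and 0 R 2 but not 1 R 2.
R is not euclidean: 0 R 1 and 0 R 2 but not 1 R 2.
R is serial: every world has an R-successor.
(A) ◇□φ → φ is the dual of axiom B, which corresponds to symmetry. R is not symmetric — not valid.
(B) the dual of axiom 4: valid iff R is transitive. R is not transitive — not valid.
(C) ◇φ → □◇φ is axiom 5; it is valid on a frame exactly when R is euclidean. R is not euclidean, so not valid.
(D) axiom T: valid iff R is reflexive. R is reflexive — valid.
(E) □φ → ◇φ (axiom D) characterises the serial frames. R is serial — valid.

D, E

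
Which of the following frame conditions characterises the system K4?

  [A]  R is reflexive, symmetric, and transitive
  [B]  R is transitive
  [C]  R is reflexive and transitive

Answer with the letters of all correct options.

B

(A) this class determines S5, not K4.
(B) K4 is sound and complete for exactly this class.
(C) this class determines S4, not K4.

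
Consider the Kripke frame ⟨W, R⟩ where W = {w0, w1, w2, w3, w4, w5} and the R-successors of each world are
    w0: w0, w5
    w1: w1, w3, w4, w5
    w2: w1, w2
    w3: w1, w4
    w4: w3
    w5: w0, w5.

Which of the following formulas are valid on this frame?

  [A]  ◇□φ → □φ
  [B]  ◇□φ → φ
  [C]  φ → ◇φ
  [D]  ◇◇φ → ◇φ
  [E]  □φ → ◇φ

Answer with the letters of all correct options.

R is not reflexive: not w3 R w3.
R is not symmetric: w1 R w4 but not w4 R w1.
R is not transitive: w1 R w5 and w5 R w0 but not w1 R w0.
R is not euclidean: w1 R w3 and w1 R w5 but not w3 R w5.
R is serial: every world has an R-successor.
(A) ◇□φ → □φ (the dual of axiom 5) characterises the euclidean frames. R is not euclidean — not valid.
(B) the dual of axiom B: valid iff R is symmetric. R is not symmetric — not valid.
(C) the dual of axiom T: valid iff R is reflexive. R is not reflexive — not valid.
(D) ◇◇φ → ◇φ is the dual of axiom 4, which corresponds to transitivity. R is not transitive — not valid.
(E) axiom D: valid iff R is serial. R is serial — valid.

E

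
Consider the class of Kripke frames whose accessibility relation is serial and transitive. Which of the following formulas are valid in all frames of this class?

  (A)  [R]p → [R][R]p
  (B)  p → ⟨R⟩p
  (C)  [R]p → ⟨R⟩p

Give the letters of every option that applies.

A, C

(A) axiom 4: valid iff R is transitive. Every such R is transitive — valid.
(B) the dual of axiom T: valid iff R is reflexive. Such an R need not be reflexive — not valid.
(C) axiom D: valid iff R is serial. Every such R is serial — valid.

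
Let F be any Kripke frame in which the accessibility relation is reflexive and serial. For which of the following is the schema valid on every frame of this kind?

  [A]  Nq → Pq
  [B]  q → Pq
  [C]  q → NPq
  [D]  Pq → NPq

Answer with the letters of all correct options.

A, B

(A) Nq → Pq is axiom D, which corresponds to seriality. Every such R is serial — valid.
(B) q → Pq is the dual of axiom T, which corresponds to reflexivity. Every such R is reflexive — valid.
(C) q → NPq is axiom B, which corresponds to symmetry. Such an R need not be symmetric — not valid.
(D) Pq → NPq is axiom 5, which corresponds to the euclidean property. Such an R need not be euclidean — not valid.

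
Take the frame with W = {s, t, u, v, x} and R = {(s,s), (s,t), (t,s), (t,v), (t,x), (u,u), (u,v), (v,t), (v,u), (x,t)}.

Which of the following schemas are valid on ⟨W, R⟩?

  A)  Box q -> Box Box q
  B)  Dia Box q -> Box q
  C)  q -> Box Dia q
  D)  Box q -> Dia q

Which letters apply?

C, D

R is symmetric: every R-edge is matched by its reverse.
R is not transitive: s R t and t R v but not s R v.
R is not euclidean: t R s and t R v but not s R v.
R is serial: every world has an R-successor.
(A) Box q -> Box Box q is axiom 4, which corresponds to transitivity. R is not transitive — not valid.
(B) Dia Box q -> Box q is the dual of axiom 5; it is valid on a frame exactly when R is euclidean. R is not euclidean, so not valid.
(C) q -> Box Dia q (axiom B) characterises the symmetric frames. R is symmetric — valid.
(D) Box q -> Dia q (axiom D) characterises the serial frames. R is serial — valid.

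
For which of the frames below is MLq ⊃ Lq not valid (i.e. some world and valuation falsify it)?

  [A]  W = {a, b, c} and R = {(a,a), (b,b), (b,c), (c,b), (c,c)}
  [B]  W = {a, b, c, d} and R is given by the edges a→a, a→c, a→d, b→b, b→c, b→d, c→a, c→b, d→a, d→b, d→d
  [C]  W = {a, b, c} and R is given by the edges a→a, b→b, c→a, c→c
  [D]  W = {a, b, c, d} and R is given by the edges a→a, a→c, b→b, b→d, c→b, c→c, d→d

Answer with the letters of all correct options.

B, C, D

The schema MLq ⊃ Lq is the dual of axiom 5; it is valid on a frame iff R is euclidean.
(A) R is euclidean (any two R-successors of the same world are R-related), so the schema is valid here.
(B) R is not euclidean (a R c and a R d but not c R d), so the schema fails here.
(C) R is not euclidean (c R a and c R c but not a R c), so the schema fails here.
(D) R is not euclidean (a R c and a R a but not c R a), so the schema fails here.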